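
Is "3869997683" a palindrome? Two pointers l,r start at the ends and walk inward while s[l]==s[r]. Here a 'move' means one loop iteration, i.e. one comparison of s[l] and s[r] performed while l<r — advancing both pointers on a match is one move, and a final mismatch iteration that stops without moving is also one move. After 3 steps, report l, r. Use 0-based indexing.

[0,9] '3'=='3' → l++,r--
[1,8] '8'=='8' → l++,r--
[2,7] '6'=='6' → l++,r--

l=3, r=6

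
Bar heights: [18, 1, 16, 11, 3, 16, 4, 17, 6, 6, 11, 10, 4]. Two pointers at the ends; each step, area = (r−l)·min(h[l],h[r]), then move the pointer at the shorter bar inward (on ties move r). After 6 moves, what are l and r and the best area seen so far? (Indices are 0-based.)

l=0, r=6, best area=119

[0,12] min(18,4)*12=48 best=48 * → r--
[0,11] min(18,10)*11=110 best=110 * → r--
[0,10] min(18,11)*10=110 best=110 → r--
[0,9] min(18,6)*9=54 best=110 → r--
[0,8] min(18,6)*8=48 best=110 → r--
[0,7] min(18,17)*7=119 best=119 * → r--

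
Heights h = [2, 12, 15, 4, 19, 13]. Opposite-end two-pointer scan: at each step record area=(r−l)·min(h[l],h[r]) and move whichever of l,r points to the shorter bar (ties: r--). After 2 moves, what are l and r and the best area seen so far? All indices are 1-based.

l=3, r=6, best area=48

[1,6] min(2,13)*5=10 best=10 * → l++
[2,6] min(12,13)*4=48 best=48 * → l++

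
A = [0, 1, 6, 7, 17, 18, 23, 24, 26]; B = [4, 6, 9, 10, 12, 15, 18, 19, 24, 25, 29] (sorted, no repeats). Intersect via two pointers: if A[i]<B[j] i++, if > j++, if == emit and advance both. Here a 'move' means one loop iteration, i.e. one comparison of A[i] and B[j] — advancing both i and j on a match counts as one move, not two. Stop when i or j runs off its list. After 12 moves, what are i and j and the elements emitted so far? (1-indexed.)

i=7, j=9, emitted=[6, 18]

i=1 j=1: 0<4, i++
i=2 j=1: 1<4, i++
i=3 j=1: 6>4, j++
i=3 j=2: 6==6 emit, i++,j++
i=4 j=3: 7<9, i++
i=5 j=3: 17>9, j++
i=5 j=4: 17>10, j++
i=5 j=5: 17>12, j++
i=5 j=6: 17>15, j++
i=5 j=7: 17<18, i++
i=6 j=7: 18==18 emit, i++,j++
i=7 j=8: 23>19, j++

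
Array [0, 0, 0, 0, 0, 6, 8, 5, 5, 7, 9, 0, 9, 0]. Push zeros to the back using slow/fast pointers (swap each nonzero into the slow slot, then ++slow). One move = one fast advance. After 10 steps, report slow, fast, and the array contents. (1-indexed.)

slow=6, fast=11, a=[6, 8, 5, 5, 7, 0, 0, 0, 0, 0, 9, 0, 9, 0]

slow=1 fast=1: a[fast]=0, fast++
slow=1 fast=2: a[fast]=0, fast++
slow=1 fast=3: a[fast]=0, fast++
slow=1 fast=4: a[fast]=0, fast++
slow=1 fast=5: a[fast]=0, fast++
slow=1 fast=6: a[fast]=6≠0 swap→a[1]=6, slow++,fast++
slow=2 fast=7: a[fast]=8≠0 swap→a[2]=8, slow++,fast++
slow=3 fast=8: a[fast]=5≠0 swap→a[3]=5, slow++,fast++
slow=4 fast=9: a[fast]=5≠0 swap→a[4]=5, slow++,fast++
slow=5 fast=10: a[fast]=7≠0 swap→a[5]=7, slow++,fast++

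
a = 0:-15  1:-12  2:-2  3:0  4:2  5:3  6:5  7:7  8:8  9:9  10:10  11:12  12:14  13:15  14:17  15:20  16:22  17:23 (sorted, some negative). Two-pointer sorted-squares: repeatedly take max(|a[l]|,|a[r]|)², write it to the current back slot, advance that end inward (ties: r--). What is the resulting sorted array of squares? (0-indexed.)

[0,17] |-15|<=|23| out[17]=529 → r--
[0,16] |-15|<=|22| out[16]=484 → r--
[0,15] |-15|<=|20| out[15]=400 → r--
[0,14] |-15|<=|17| out[14]=289 → r--
[0,13] |-15|<=|15| out[13]=225 → r--
[0,12] |-15|>|14| out[12]=225 → l++
[1,12] |-12|<=|14| out[11]=196 → r--
[1,11] |-12|<=|12| out[10]=144 → r--
[1,10] |-12|>|10| out[9]=144 → l++
[2,10] |-2|<=|10| out[8]=100 → r--
[2,9] |-2|<=|9| out[7]=81 → r--
[2,8] |-2|<=|8| out[6]=64 → r--
[2,7] |-2|<=|7| out[5]=49 → r--
[2,6] |-2|<=|5| out[4]=25 → r--
[2,5] |-2|<=|3| out[3]=9 → r--
[2,4] |-2|<=|2| out[2]=4 → r--
[2,3] |-2|>|0| out[1]=4 → l++
[3,3] |0|<=|0| out[0]=0 → r--

[0, 4, 4, 9, 25, 49, 64, 81, 100, 144, 144, 196, 225, 225, 289, 400, 484, 529]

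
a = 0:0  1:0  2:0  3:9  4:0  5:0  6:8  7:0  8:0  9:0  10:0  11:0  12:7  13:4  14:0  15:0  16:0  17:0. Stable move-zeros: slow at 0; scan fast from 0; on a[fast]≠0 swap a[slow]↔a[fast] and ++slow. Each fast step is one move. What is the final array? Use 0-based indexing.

slow=0 fast=0: a[fast]=0, fast++
slow=0 fast=1: a[fast]=0, fast++
slow=0 fast=2: a[fast]=0, fast++
slow=0 fast=3: a[fast]=9≠0 swap→a[0]=9, slow++,fast++
slow=1 fast=4: a[fast]=0, fast++
slow=1 fast=5: a[fast]=0, fast++
slow=1 fast=6: a[fast]=8≠0 swap→a[1]=8, slow++,fast++
slow=2 fast=7: a[fast]=0, fast++
slow=2 fast=8: a[fast]=0, fast++
slow=2 fast=9: a[fast]=0, fast++
slow=2 fast=10: a[fast]=0, fast++
slow=2 fast=11: a[fast]=0, fast++
slow=2 fast=12: a[fast]=7≠0 swap→a[2]=7, slow++,fast++
slow=3 fast=13: a[fast]=4≠0 swap→a[3]=4, slow++,fast++
slow=4 fast=14: a[fast]=0, fast++
slow=4 fast=15: a[fast]=0, fast++
slow=4 fast=16: a[fast]=0, fast++
slow=4 fast=17: a[fast]=0, fast++

[9, 8, 7, 4, 0, 0, 0, 0, 0, 0, 0, 0, 0, 0, 0, 0, 0, 0]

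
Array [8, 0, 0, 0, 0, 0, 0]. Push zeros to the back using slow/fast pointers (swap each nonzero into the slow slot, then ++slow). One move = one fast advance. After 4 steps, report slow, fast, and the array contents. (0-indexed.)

slow=0 fast=0: a[fast]=8≠0 swap→a[0]=8, slow++,fast++
slow=1 fast=1: a[fast]=0, fast++
slow=1 fast=2: a[fast]=0, fast++
slow=1 fast=3: a[fast]=0, fast++

slow=1, fast=4, a=[8, 0, 0, 0, 0, 0, 0]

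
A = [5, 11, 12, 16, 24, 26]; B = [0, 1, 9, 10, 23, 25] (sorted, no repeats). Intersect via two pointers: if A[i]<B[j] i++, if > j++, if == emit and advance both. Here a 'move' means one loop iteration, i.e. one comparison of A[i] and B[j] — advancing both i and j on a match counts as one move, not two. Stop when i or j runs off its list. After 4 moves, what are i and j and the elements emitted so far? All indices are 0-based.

i=1, j=3, emitted=[]

i=0 j=0: 5>0, j++
i=0 j=1: 5>1, j++
i=0 j=2: 5<9, i++
i=1 j=2: 11>9, j++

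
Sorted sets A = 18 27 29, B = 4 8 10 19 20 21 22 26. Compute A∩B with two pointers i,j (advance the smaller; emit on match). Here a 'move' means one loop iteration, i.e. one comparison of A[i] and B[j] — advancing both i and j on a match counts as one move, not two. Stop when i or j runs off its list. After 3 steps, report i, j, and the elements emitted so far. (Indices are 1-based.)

[i=1,j=1] 18>4 → j++
[i=1,j=2] 18>8 → j++
[i=1,j=3] 18>10 → j++

i=1, j=4, emitted=[]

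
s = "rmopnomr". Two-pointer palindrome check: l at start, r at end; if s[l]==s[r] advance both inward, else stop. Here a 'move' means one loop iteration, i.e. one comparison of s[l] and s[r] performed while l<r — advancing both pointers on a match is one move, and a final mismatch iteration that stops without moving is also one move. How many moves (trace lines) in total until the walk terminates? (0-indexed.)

l=0 r=7: 'r'=='r', l++,r--
l=1 r=6: 'm'=='m', l++,r--
l=2 r=5: 'o'=='o', l++,r--
l=3 r=4: 'p'!='n', stop

4 moves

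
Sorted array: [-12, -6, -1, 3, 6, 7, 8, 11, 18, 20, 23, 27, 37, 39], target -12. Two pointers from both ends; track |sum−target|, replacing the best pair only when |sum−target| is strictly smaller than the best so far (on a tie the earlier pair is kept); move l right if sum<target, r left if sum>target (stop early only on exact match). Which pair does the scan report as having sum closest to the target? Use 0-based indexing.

pair (-12, -1) with sum -13 (|Δ|=1)

[0,13] -12+39=27 d=39 * → r--
[0,12] -12+37=25 d=37 * → r--
[0,11] -12+27=15 d=27 * → r--
[0,10] -12+23=11 d=23 * → r--
[0,9] -12+20=8 d=20 * → r--
[0,8] -12+18=6 d=18 * → r--
[0,7] -12+11=-1 d=11 * → r--
[0,6] -12+8=-4 d=8 * → r--
[0,5] -12+7=-5 d=7 * → r--
[0,4] -12+6=-6 d=6 * → r--
[0,3] -12+3=-9 d=3 * → r--
[0,2] -12+-1=-13 d=1 * → l++
[1,2] -6+-1=-7 d=5 → r--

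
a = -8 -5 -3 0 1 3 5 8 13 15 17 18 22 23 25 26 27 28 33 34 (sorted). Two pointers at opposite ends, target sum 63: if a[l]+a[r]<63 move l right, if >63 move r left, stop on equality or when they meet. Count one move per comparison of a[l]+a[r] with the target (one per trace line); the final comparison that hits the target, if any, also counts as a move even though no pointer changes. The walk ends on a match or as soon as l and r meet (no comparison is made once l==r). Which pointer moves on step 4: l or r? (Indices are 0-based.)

l

[0,19] -8+34=26 <63 → l++
[1,19] -5+34=29 <63 → l++
[2,19] -3+34=31 <63 → l++
[3,19] 0+34=34 <63 → l++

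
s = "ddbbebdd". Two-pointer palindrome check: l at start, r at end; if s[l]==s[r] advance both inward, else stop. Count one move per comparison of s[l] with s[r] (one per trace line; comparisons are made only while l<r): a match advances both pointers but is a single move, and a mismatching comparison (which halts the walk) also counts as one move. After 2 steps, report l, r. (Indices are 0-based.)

l=0 r=7: 'd'=='d', l++,r--
l=1 r=6: 'd'=='d', l++,r--

l=2, r=5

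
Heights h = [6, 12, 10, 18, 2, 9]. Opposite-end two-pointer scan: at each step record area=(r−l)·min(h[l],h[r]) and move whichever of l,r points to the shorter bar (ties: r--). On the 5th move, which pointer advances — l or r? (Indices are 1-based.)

[1,6] min(6,9)*5=30 best=30 * → l++
[2,6] min(12,9)*4=36 best=36 * → r--
[2,5] min(12,2)*3=6 best=36 → r--
[2,4] min(12,18)*2=24 best=36 → l++
[3,4] min(10,18)*1=10 best=36 → l++

l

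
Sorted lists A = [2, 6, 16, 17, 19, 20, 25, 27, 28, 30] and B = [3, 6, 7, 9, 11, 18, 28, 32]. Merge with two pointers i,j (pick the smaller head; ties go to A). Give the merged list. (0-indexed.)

[2, 3, 6, 6, 7, 9, 11, 16, 17, 18, 19, 20, 25, 27, 28, 28, 30, 32]

[i=0,j=0] A[i]=2<=B[j]=3 take 2 → i++
[i=1,j=0] A[i]=6>B[j]=3 take 3 → j++
[i=1,j=1] A[i]=6<=B[j]=6 take 6 → i++
[i=2,j=1] A[i]=16>B[j]=6 take 6 → j++
[i=2,j=2] A[i]=16>B[j]=7 take 7 → j++
[i=2,j=3] A[i]=16>B[j]=9 take 9 → j++
[i=2,j=4] A[i]=16>B[j]=11 take 11 → j++
[i=2,j=5] A[i]=16<=B[j]=18 take 16 → i++
[i=3,j=5] A[i]=17<=B[j]=18 take 17 → i++
[i=4,j=5] A[i]=19>B[j]=18 take 18 → j++
[i=4,j=6] A[i]=19<=B[j]=28 take 19 → i++
[i=5,j=6] A[i]=20<=B[j]=28 take 20 → i++
[i=6,j=6] A[i]=25<=B[j]=28 take 25 → i++
[i=7,j=6] A[i]=27<=B[j]=28 take 27 → i++
[i=8,j=6] A[i]=28<=B[j]=28 take 28 → i++
[i=9,j=6] A[i]=30>B[j]=28 take 28 → j++
[i=9,j=7] A[i]=30<=B[j]=32 take 30 → i++
[i=10,j=7] A done, take B[j]=32 → j++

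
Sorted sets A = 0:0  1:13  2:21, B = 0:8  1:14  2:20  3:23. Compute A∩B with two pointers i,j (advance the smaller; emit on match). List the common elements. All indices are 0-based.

i=0 j=0: 0<8, i++
i=1 j=0: 13>8, j++
i=1 j=1: 13<14, i++
i=2 j=1: 21>14, j++
i=2 j=2: 21>20, j++
i=2 j=3: 21<23, i++

intersection = []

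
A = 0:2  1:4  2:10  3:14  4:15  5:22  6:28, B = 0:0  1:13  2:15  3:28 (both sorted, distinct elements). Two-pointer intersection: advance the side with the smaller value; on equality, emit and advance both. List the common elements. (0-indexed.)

i=0 j=0: 2>0, j++
i=0 j=1: 2<13, i++
i=1 j=1: 4<13, i++
i=2 j=1: 10<13, i++
i=3 j=1: 14>13, j++
i=3 j=2: 14<15, i++
i=4 j=2: 15==15 emit, i++,j++
i=5 j=3: 22<28, i++
i=6 j=3: 28==28 emit, i++,j++

intersection = [15, 28]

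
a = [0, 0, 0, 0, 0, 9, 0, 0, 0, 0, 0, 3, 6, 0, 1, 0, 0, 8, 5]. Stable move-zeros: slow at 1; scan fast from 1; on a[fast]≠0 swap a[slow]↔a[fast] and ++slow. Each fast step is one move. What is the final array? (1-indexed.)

(s=1,f=1) a[fast]=0 → fast++
(s=1,f=2) a[fast]=0 → fast++
(s=1,f=3) a[fast]=0 → fast++
(s=1,f=4) a[fast]=0 → fast++
(s=1,f=5) a[fast]=0 → fast++
(s=1,f=6) a[fast]=9≠0 swap→a[1]=9 → slow++,fast++
(s=2,f=7) a[fast]=0 → fast++
(s=2,f=8) a[fast]=0 → fast++
(s=2,f=9) a[fast]=0 → fast++
(s=2,f=10) a[fast]=0 → fast++
(s=2,f=11) a[fast]=0 → fast++
(s=2,f=12) a[fast]=3≠0 swap→a[2]=3 → slow++,fast++
(s=3,f=13) a[fast]=6≠0 swap→a[3]=6 → slow++,fast++
(s=4,f=14) a[fast]=0 → fast++
(s=4,f=15) a[fast]=1≠0 swap→a[4]=1 → slow++,fast++
(s=5,f=16) a[fast]=0 → fast++
(s=5,f=17) a[fast]=0 → fast++
(s=5,f=18) a[fast]=8≠0 swap→a[5]=8 → slow++,fast++
(s=6,f=19) a[fast]=5≠0 swap→a[6]=5 → slow++,fast++

[9, 3, 6, 1, 8, 5, 0, 0, 0, 0, 0, 0, 0, 0, 0, 0, 0, 0, 0]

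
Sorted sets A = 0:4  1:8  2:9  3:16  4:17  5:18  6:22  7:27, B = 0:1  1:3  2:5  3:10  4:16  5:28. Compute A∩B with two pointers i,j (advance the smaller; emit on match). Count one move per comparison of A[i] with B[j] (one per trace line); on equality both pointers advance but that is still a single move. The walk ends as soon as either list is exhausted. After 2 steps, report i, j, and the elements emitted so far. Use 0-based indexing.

[i=0,j=0] 4>1 → j++
[i=0,j=1] 4>3 → j++

i=0, j=2, emitted=[]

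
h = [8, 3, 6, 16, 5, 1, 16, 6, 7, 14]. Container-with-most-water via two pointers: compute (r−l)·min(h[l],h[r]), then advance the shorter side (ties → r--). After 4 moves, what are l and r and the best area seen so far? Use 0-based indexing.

[0,9] min(8,14)*9=72 best=72 * → l++
[1,9] min(3,14)*8=24 best=72 → l++
[2,9] min(6,14)*7=42 best=72 → l++
[3,9] min(16,14)*6=84 best=84 * → r--

l=3, r=8, best area=84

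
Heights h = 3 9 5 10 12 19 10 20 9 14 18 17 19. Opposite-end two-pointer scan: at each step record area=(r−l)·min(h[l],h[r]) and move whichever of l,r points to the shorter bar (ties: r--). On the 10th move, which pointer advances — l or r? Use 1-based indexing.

r

l=1 r=13: min(3,19)*12=36 best=36 *, l++
l=2 r=13: min(9,19)*11=99 best=99 *, l++
l=3 r=13: min(5,19)*10=50 best=99, l++
l=4 r=13: min(10,19)*9=90 best=99, l++
l=5 r=13: min(12,19)*8=96 best=99, l++
l=6 r=13: min(19,19)*7=133 best=133 *, r--
l=6 r=12: min(19,17)*6=102 best=133, r--
l=6 r=11: min(19,18)*5=90 best=133, r--
l=6 r=10: min(19,14)*4=56 best=133, r--
l=6 r=9: min(19,9)*3=27 best=133, r--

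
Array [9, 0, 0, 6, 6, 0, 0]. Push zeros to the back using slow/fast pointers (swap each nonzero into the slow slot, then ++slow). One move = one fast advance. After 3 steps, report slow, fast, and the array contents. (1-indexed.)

slow=1 fast=1: a[fast]=9≠0 swap→a[1]=9, slow++,fast++
slow=2 fast=2: a[fast]=0, fast++
slow=2 fast=3: a[fast]=0, fast++

slow=2, fast=4, a=[9, 0, 0, 6, 6, 0, 0]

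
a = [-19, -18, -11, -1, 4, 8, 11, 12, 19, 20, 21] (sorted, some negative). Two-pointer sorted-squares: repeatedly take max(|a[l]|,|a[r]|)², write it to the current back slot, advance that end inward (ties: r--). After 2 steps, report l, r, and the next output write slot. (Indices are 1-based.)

l=1, r=9, next write slot=9

l=1 r=11: |-19|<=|21| out[11]=441, r--
l=1 r=10: |-19|<=|20| out[10]=400, r--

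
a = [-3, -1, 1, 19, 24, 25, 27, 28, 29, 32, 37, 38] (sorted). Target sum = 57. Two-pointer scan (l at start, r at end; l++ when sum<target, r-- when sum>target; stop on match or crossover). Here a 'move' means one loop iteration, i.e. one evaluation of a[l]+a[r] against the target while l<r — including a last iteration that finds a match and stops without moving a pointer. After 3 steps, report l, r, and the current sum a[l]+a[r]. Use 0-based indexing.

l=3, r=11, sum=57

l=0 r=11: -3+38=35 <57, l++
l=1 r=11: -1+38=37 <57, l++
l=2 r=11: 1+38=39 <57, l++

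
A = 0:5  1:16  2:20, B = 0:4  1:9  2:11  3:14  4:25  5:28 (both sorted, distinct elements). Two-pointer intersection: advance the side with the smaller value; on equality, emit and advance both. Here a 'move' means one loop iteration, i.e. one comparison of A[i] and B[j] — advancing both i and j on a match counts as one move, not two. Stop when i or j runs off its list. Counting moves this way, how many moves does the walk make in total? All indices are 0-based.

i=0 j=0: 5>4, j++
i=0 j=1: 5<9, i++
i=1 j=1: 16>9, j++
i=1 j=2: 16>11, j++
i=1 j=3: 16>14, j++
i=1 j=4: 16<25, i++
i=2 j=4: 20<25, i++

7 moves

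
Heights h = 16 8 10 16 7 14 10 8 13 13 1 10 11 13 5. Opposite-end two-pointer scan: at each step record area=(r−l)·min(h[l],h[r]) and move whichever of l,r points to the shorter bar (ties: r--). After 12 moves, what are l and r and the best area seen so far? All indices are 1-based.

l=1 r=15: min(16,5)*14=70 best=70 *, r--
l=1 r=14: min(16,13)*13=169 best=169 *, r--
l=1 r=13: min(16,11)*12=132 best=169, r--
l=1 r=12: min(16,10)*11=110 best=169, r--
l=1 r=11: min(16,1)*10=10 best=169, r--
l=1 r=10: min(16,13)*9=117 best=169, r--
l=1 r=9: min(16,13)*8=104 best=169, r--
l=1 r=8: min(16,8)*7=56 best=169, r--
l=1 r=7: min(16,10)*6=60 best=169, r--
l=1 r=6: min(16,14)*5=70 best=169, r--
l=1 r=5: min(16,7)*4=28 best=169, r--
l=1 r=4: min(16,16)*3=48 best=169, r--

l=1, r=3, best area=169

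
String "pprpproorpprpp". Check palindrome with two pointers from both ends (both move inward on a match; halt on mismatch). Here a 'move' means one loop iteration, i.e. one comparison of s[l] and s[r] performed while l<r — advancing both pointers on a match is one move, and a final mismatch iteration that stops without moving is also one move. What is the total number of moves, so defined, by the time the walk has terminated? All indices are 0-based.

[0,13] 'p'=='p' → l++,r--
[1,12] 'p'=='p' → l++,r--
[2,11] 'r'=='r' → l++,r--
[3,10] 'p'=='p' → l++,r--
[4,9] 'p'=='p' → l++,r--
[5,8] 'r'=='r' → l++,r--
[6,7] 'o'=='o' → l++,r--

7 moves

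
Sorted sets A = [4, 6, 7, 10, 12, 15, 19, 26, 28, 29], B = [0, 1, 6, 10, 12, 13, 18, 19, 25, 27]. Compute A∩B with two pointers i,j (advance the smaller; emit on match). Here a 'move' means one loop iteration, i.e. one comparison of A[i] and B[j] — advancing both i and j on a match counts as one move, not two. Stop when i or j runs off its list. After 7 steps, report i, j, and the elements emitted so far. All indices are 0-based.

[i=0,j=0] 4>0 → j++
[i=0,j=1] 4>1 → j++
[i=0,j=2] 4<6 → i++
[i=1,j=2] 6==6 emit → i++,j++
[i=2,j=3] 7<10 → i++
[i=3,j=3] 10==10 emit → i++,j++
[i=4,j=4] 12==12 emit → i++,j++

i=5, j=5, emitted=[6, 10, 12]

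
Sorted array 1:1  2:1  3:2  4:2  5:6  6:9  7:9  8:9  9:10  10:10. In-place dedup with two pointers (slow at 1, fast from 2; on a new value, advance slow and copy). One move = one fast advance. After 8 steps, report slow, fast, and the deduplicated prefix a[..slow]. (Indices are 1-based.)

slow=5, fast=10, prefix=[1, 2, 6, 9, 10]

(s=1,f=2) a[fast]=1=a[slow] dup → fast++
(s=1,f=3) a[fast]=2≠a[slow]=1 write a[2]=2 → slow++,fast++
(s=2,f=4) a[fast]=2=a[slow] dup → fast++
(s=2,f=5) a[fast]=6≠a[slow]=2 write a[3]=6 → slow++,fast++
(s=3,f=6) a[fast]=9≠a[slow]=6 write a[4]=9 → slow++,fast++
(s=4,f=7) a[fast]=9=a[slow] dup → fast++
(s=4,f=8) a[fast]=9=a[slow] dup → fast++
(s=4,f=9) a[fast]=10≠a[slow]=9 write a[5]=10 → slow++,fast++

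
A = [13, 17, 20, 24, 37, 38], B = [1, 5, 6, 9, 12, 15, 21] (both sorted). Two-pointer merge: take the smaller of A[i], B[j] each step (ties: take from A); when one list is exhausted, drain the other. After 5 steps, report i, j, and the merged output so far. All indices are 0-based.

i=0, j=5, merged so far=[1, 5, 6, 9, 12]

[i=0,j=0] A[i]=13>B[j]=1 take 1 → j++
[i=0,j=1] A[i]=13>B[j]=5 take 5 → j++
[i=0,j=2] A[i]=13>B[j]=6 take 6 → j++
[i=0,j=3] A[i]=13>B[j]=9 take 9 → j++
[i=0,j=4] A[i]=13>B[j]=12 take 12 → j++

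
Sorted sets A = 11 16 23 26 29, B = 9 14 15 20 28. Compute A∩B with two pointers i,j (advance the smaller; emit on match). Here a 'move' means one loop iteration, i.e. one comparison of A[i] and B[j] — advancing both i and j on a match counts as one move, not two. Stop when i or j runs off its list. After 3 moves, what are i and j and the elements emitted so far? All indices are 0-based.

[i=0,j=0] 11>9 → j++
[i=0,j=1] 11<14 → i++
[i=1,j=1] 16>14 → j++

i=1, j=2, emitted=[]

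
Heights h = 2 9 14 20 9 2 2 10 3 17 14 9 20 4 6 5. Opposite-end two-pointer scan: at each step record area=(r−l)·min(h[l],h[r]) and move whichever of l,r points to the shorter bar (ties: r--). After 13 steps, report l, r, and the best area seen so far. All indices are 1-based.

l=4, r=6, best area=180

[1,16] min(2,5)*15=30 best=30 * → l++
[2,16] min(9,5)*14=70 best=70 * → r--
[2,15] min(9,6)*13=78 best=78 * → r--
[2,14] min(9,4)*12=48 best=78 → r--
[2,13] min(9,20)*11=99 best=99 * → l++
[3,13] min(14,20)*10=140 best=140 * → l++
[4,13] min(20,20)*9=180 best=180 * → r--
[4,12] min(20,9)*8=72 best=180 → r--
[4,11] min(20,14)*7=98 best=180 → r--
[4,10] min(20,17)*6=102 best=180 → r--
[4,9] min(20,3)*5=15 best=180 → r--
[4,8] min(20,10)*4=40 best=180 → r--
[4,7] min(20,2)*3=6 best=180 → r--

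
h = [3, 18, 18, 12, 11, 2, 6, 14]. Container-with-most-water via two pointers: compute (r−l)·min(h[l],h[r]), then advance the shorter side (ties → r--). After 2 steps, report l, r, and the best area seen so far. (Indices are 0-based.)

[0,7] min(3,14)*7=21 best=21 * → l++
[1,7] min(18,14)*6=84 best=84 * → r--

l=1, r=6, best area=84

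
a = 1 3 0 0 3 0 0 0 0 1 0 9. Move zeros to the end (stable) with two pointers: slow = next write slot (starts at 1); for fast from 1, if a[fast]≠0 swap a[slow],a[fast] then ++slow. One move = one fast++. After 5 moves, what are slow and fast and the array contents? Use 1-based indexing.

slow=4, fast=6, a=[1, 3, 3, 0, 0, 0, 0, 0, 0, 1, 0, 9]

slow=1 fast=1: a[fast]=1≠0 swap→a[1]=1, slow++,fast++
slow=2 fast=2: a[fast]=3≠0 swap→a[2]=3, slow++,fast++
slow=3 fast=3: a[fast]=0, fast++
slow=3 fast=4: a[fast]=0, fast++
slow=3 fast=5: a[fast]=3≠0 swap→a[3]=3, slow++,fast++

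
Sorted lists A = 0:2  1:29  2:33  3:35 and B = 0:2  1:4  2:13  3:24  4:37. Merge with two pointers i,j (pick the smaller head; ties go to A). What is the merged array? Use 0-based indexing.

[2, 2, 4, 13, 24, 29, 33, 35, 37]

[i=0,j=0] A[i]=2<=B[j]=2 take 2 → i++
[i=1,j=0] A[i]=29>B[j]=2 take 2 → j++
[i=1,j=1] A[i]=29>B[j]=4 take 4 → j++
[i=1,j=2] A[i]=29>B[j]=13 take 13 → j++
[i=1,j=3] A[i]=29>B[j]=24 take 24 → j++
[i=1,j=4] A[i]=29<=B[j]=37 take 29 → i++
[i=2,j=4] A[i]=33<=B[j]=37 take 33 → i++
[i=3,j=4] A[i]=35<=B[j]=37 take 35 → i++
[i=4,j=4] A done, take B[j]=37 → j++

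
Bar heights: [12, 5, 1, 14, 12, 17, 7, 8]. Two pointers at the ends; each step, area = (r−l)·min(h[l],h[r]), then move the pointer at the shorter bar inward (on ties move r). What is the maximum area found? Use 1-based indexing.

l=1 r=8: min(12,8)*7=56 best=56 *, r--
l=1 r=7: min(12,7)*6=42 best=56, r--
l=1 r=6: min(12,17)*5=60 best=60 *, l++
l=2 r=6: min(5,17)*4=20 best=60, l++
l=3 r=6: min(1,17)*3=3 best=60, l++
l=4 r=6: min(14,17)*2=28 best=60, l++
l=5 r=6: min(12,17)*1=12 best=60, l++

max area = 60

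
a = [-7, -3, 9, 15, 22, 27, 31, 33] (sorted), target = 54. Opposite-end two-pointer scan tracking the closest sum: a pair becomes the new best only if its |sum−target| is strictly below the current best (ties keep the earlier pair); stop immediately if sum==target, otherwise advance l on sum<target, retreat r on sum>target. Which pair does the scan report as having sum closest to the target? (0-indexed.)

[0,7] -7+33=26 d=28 * → l++
[1,7] -3+33=30 d=24 * → l++
[2,7] 9+33=42 d=12 * → l++
[3,7] 15+33=48 d=6 * → l++
[4,7] 22+33=55 d=1 * → r--
[4,6] 22+31=53 d=1 → l++
[5,6] 27+31=58 d=4 → r--

pair (22, 33) with sum 55 (|Δ|=1)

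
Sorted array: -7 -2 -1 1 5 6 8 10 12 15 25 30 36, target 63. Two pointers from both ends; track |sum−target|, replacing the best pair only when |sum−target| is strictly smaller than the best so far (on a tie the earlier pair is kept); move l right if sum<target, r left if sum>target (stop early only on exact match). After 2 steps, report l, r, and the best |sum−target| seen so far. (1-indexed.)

[1,13] -7+36=29 d=34 * → l++
[2,13] -2+36=34 d=29 * → l++

l=3, r=13, best |Δ|=29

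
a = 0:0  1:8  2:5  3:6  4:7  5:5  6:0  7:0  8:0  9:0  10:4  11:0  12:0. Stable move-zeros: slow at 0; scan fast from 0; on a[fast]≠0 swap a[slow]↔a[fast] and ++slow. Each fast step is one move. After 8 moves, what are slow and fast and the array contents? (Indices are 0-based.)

slow=5, fast=8, a=[8, 5, 6, 7, 5, 0, 0, 0, 0, 0, 4, 0, 0]

(s=0,f=0) a[fast]=0 → fast++
(s=0,f=1) a[fast]=8≠0 swap→a[0]=8 → slow++,fast++
(s=1,f=2) a[fast]=5≠0 swap→a[1]=5 → slow++,fast++
(s=2,f=3) a[fast]=6≠0 swap→a[2]=6 → slow++,fast++
(s=3,f=4) a[fast]=7≠0 swap→a[3]=7 → slow++,fast++
(s=4,f=5) a[fast]=5≠0 swap→a[4]=5 → slow++,fast++
(s=5,f=6) a[fast]=0 → fast++
(s=5,f=7) a[fast]=0 → fast++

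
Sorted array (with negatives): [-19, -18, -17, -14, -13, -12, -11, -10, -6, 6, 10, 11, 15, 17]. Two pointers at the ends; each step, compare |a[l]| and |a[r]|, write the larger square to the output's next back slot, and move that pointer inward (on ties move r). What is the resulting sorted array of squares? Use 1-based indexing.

[1,14] |-19|>|17| out[14]=361 → l++
[2,14] |-18|>|17| out[13]=324 → l++
[3,14] |-17|<=|17| out[12]=289 → r--
[3,13] |-17|>|15| out[11]=289 → l++
[4,13] |-14|<=|15| out[10]=225 → r--
[4,12] |-14|>|11| out[9]=196 → l++
[5,12] |-13|>|11| out[8]=169 → l++
[6,12] |-12|>|11| out[7]=144 → l++
[7,12] |-11|<=|11| out[6]=121 → r--
[7,11] |-11|>|10| out[5]=121 → l++
[8,11] |-10|<=|10| out[4]=100 → r--
[8,10] |-10|>|6| out[3]=100 → l++
[9,10] |-6|<=|6| out[2]=36 → r--
[9,9] |-6|<=|-6| out[1]=36 → r--

[36, 36, 100, 100, 121, 121, 144, 169, 196, 225, 289, 289, 324, 361]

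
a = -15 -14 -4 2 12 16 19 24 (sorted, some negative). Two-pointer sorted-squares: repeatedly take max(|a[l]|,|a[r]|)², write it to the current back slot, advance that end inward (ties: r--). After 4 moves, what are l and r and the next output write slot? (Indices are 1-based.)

l=2, r=5, next write slot=4

[1,8] |-15|<=|24| out[8]=576 → r--
[1,7] |-15|<=|19| out[7]=361 → r--
[1,6] |-15|<=|16| out[6]=256 → r--
[1,5] |-15|>|12| out[5]=225 → l++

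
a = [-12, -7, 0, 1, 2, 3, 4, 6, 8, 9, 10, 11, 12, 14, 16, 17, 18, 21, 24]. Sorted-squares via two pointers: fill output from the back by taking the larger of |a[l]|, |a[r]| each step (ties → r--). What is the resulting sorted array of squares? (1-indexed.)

l=1 r=19: |-12|<=|24| out[19]=576, r--
l=1 r=18: |-12|<=|21| out[18]=441, r--
l=1 r=17: |-12|<=|18| out[17]=324, r--
l=1 r=16: |-12|<=|17| out[16]=289, r--
l=1 r=15: |-12|<=|16| out[15]=256, r--
l=1 r=14: |-12|<=|14| out[14]=196, r--
l=1 r=13: |-12|<=|12| out[13]=144, r--
l=1 r=12: |-12|>|11| out[12]=144, l++
l=2 r=12: |-7|<=|11| out[11]=121, r--
l=2 r=11: |-7|<=|10| out[10]=100, r--
l=2 r=10: |-7|<=|9| out[9]=81, r--
l=2 r=9: |-7|<=|8| out[8]=64, r--
l=2 r=8: |-7|>|6| out[7]=49, l++
l=3 r=8: |0|<=|6| out[6]=36, r--
l=3 r=7: |0|<=|4| out[5]=16, r--
l=3 r=6: |0|<=|3| out[4]=9, r--
l=3 r=5: |0|<=|2| out[3]=4, r--
l=3 r=4: |0|<=|1| out[2]=1, r--
l=3 r=3: |0|<=|0| out[1]=0, r--

[0, 1, 4, 9, 16, 36, 49, 64, 81, 100, 121, 144, 144, 196, 256, 289, 324, 441, 576]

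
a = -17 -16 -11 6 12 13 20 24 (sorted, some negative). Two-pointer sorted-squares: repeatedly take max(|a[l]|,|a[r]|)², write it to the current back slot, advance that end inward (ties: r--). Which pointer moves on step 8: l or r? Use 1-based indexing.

r

l=1 r=8: |-17|<=|24| out[8]=576, r--
l=1 r=7: |-17|<=|20| out[7]=400, r--
l=1 r=6: |-17|>|13| out[6]=289, l++
l=2 r=6: |-16|>|13| out[5]=256, l++
l=3 r=6: |-11|<=|13| out[4]=169, r--
l=3 r=5: |-11|<=|12| out[3]=144, r--
l=3 r=4: |-11|>|6| out[2]=121, l++
l=4 r=4: |6|<=|6| out[1]=36, r--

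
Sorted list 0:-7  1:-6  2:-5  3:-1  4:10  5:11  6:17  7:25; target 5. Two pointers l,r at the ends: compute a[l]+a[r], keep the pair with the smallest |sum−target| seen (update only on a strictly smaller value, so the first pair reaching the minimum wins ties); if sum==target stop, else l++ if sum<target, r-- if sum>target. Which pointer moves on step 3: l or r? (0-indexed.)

l

[0,7] -7+25=18 d=13 * → r--
[0,6] -7+17=10 d=5 * → r--
[0,5] -7+11=4 d=1 * → l++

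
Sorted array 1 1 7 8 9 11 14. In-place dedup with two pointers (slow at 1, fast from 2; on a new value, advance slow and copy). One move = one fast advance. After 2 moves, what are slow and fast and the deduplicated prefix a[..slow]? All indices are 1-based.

slow=2, fast=4, prefix=[1, 7]

slow=1 fast=2: a[fast]=1=a[slow] dup, fast++
slow=1 fast=3: a[fast]=7≠a[slow]=1 write a[2]=7, slow++,fast++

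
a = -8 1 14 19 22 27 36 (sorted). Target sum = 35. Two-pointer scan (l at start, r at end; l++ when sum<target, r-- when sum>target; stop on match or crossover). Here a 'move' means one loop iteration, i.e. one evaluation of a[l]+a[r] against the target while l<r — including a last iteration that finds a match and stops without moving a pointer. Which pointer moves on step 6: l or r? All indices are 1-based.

l

[1,7] -8+36=28 <35 → l++
[2,7] 1+36=37 >35 → r--
[2,6] 1+27=28 <35 → l++
[3,6] 14+27=41 >35 → r--
[3,5] 14+22=36 >35 → r--
[3,4] 14+19=33 <35 → l++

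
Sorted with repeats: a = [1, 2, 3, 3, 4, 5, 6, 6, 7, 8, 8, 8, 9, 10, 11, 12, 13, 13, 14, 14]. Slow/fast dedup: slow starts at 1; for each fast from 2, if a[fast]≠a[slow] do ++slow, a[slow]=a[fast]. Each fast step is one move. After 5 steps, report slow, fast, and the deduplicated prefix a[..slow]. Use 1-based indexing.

(s=1,f=2) a[fast]=2≠a[slow]=1 write a[2]=2 → slow++,fast++
(s=2,f=3) a[fast]=3≠a[slow]=2 write a[3]=3 → slow++,fast++
(s=3,f=4) a[fast]=3=a[slow] dup → fast++
(s=3,f=5) a[fast]=4≠a[slow]=3 write a[4]=4 → slow++,fast++
(s=4,f=6) a[fast]=5≠a[slow]=4 write a[5]=5 → slow++,fast++

slow=5, fast=7, prefix=[1, 2, 3, 4, 5]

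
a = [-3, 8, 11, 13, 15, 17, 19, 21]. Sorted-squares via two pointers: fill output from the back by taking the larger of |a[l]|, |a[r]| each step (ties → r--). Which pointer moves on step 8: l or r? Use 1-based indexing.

r

l=1 r=8: |-3|<=|21| out[8]=441, r--
l=1 r=7: |-3|<=|19| out[7]=361, r--
l=1 r=6: |-3|<=|17| out[6]=289, r--
l=1 r=5: |-3|<=|15| out[5]=225, r--
l=1 r=4: |-3|<=|13| out[4]=169, r--
l=1 r=3: |-3|<=|11| out[3]=121, r--
l=1 r=2: |-3|<=|8| out[2]=64, r--
l=1 r=1: |-3|<=|-3| out[1]=9, r--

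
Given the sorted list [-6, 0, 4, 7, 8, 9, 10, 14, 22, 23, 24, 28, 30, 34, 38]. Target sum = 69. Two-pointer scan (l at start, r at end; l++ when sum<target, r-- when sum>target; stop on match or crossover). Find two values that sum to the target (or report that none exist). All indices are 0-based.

no pair

l=0 r=14: -6+38=32 <69, l++
l=1 r=14: 0+38=38 <69, l++
l=2 r=14: 4+38=42 <69, l++
l=3 r=14: 7+38=45 <69, l++
l=4 r=14: 8+38=46 <69, l++
l=5 r=14: 9+38=47 <69, l++
l=6 r=14: 10+38=48 <69, l++
l=7 r=14: 14+38=52 <69, l++
l=8 r=14: 22+38=60 <69, l++
l=9 r=14: 23+38=61 <69, l++
l=10 r=14: 24+38=62 <69, l++
l=11 r=14: 28+38=66 <69, l++
l=12 r=14: 30+38=68 <69, l++
l=13 r=14: 34+38=72 >69, r--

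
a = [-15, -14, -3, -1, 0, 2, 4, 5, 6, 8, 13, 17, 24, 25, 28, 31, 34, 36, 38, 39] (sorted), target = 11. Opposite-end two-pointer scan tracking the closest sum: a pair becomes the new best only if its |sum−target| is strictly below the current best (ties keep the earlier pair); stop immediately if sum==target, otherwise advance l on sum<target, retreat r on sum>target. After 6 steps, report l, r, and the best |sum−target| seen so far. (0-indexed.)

[0,19] -15+39=24 d=13 * → r--
[0,18] -15+38=23 d=12 * → r--
[0,17] -15+36=21 d=10 * → r--
[0,16] -15+34=19 d=8 * → r--
[0,15] -15+31=16 d=5 * → r--
[0,14] -15+28=13 d=2 * → r--

l=0, r=13, best |Δ|=2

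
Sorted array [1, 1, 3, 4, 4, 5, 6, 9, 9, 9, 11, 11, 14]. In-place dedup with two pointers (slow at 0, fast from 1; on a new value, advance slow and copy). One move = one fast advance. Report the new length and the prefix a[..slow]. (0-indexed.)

slow=0 fast=1: a[fast]=1=a[slow] dup, fast++
slow=0 fast=2: a[fast]=3≠a[slow]=1 write a[1]=3, slow++,fast++
slow=1 fast=3: a[fast]=4≠a[slow]=3 write a[2]=4, slow++,fast++
slow=2 fast=4: a[fast]=4=a[slow] dup, fast++
slow=2 fast=5: a[fast]=5≠a[slow]=4 write a[3]=5, slow++,fast++
slow=3 fast=6: a[fast]=6≠a[slow]=5 write a[4]=6, slow++,fast++
slow=4 fast=7: a[fast]=9≠a[slow]=6 write a[5]=9, slow++,fast++
slow=5 fast=8: a[fast]=9=a[slow] dup, fast++
slow=5 fast=9: a[fast]=9=a[slow] dup, fast++
slow=5 fast=10: a[fast]=11≠a[slow]=9 write a[6]=11, slow++,fast++
slow=6 fast=11: a[fast]=11=a[slow] dup, fast++
slow=6 fast=12: a[fast]=14≠a[slow]=11 write a[7]=14, slow++,fast++

length 8; prefix = [1, 3, 4, 5, 6, 9, 11, 14]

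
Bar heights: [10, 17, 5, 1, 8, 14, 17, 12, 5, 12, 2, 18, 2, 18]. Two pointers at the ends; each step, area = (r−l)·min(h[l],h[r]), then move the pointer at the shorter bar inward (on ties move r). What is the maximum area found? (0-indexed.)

max area = 204

[0,13] min(10,18)*13=130 best=130 * → l++
[1,13] min(17,18)*12=204 best=204 * → l++
[2,13] min(5,18)*11=55 best=204 → l++
[3,13] min(1,18)*10=10 best=204 → l++
[4,13] min(8,18)*9=72 best=204 → l++
[5,13] min(14,18)*8=112 best=204 → l++
[6,13] min(17,18)*7=119 best=204 → l++
[7,13] min(12,18)*6=72 best=204 → l++
[8,13] min(5,18)*5=25 best=204 → l++
[9,13] min(12,18)*4=48 best=204 → l++
[10,13] min(2,18)*3=6 best=204 → l++
[11,13] min(18,18)*2=36 best=204 → r--
[11,12] min(18,2)*1=2 best=204 → r--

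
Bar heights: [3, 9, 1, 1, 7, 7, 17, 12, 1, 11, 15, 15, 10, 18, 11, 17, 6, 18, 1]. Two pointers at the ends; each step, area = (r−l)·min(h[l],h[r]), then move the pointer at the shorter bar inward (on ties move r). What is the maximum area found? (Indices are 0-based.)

max area = 187

l=0 r=18: min(3,1)*18=18 best=18 *, r--
l=0 r=17: min(3,18)*17=51 best=51 *, l++
l=1 r=17: min(9,18)*16=144 best=144 *, l++
l=2 r=17: min(1,18)*15=15 best=144, l++
l=3 r=17: min(1,18)*14=14 best=144, l++
l=4 r=17: min(7,18)*13=91 best=144, l++
l=5 r=17: min(7,18)*12=84 best=144, l++
l=6 r=17: min(17,18)*11=187 best=187 *, l++
l=7 r=17: min(12,18)*10=120 best=187, l++
l=8 r=17: min(1,18)*9=9 best=187, l++
l=9 r=17: min(11,18)*8=88 best=187, l++
l=10 r=17: min(15,18)*7=105 best=187, l++
l=11 r=17: min(15,18)*6=90 best=187, l++
l=12 r=17: min(10,18)*5=50 best=187, l++
l=13 r=17: min(18,18)*4=72 best=187, r--
l=13 r=16: min(18,6)*3=18 best=187, r--
l=13 r=15: min(18,17)*2=34 best=187, r--
l=13 r=14: min(18,11)*1=11 best=187, r--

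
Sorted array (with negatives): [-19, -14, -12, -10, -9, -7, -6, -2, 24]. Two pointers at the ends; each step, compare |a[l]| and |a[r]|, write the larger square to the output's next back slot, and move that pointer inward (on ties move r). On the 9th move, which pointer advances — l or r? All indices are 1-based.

l=1 r=9: |-19|<=|24| out[9]=576, r--
l=1 r=8: |-19|>|-2| out[8]=361, l++
l=2 r=8: |-14|>|-2| out[7]=196, l++
l=3 r=8: |-12|>|-2| out[6]=144, l++
l=4 r=8: |-10|>|-2| out[5]=100, l++
l=5 r=8: |-9|>|-2| out[4]=81, l++
l=6 r=8: |-7|>|-2| out[3]=49, l++
l=7 r=8: |-6|>|-2| out[2]=36, l++
l=8 r=8: |-2|<=|-2| out[1]=4, r--

r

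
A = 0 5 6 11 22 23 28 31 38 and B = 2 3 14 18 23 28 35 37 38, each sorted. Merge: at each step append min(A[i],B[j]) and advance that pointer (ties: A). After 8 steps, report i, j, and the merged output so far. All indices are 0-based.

i=0 j=0: A[i]=0<=B[j]=2 take 0, i++
i=1 j=0: A[i]=5>B[j]=2 take 2, j++
i=1 j=1: A[i]=5>B[j]=3 take 3, j++
i=1 j=2: A[i]=5<=B[j]=14 take 5, i++
i=2 j=2: A[i]=6<=B[j]=14 take 6, i++
i=3 j=2: A[i]=11<=B[j]=14 take 11, i++
i=4 j=2: A[i]=22>B[j]=14 take 14, j++
i=4 j=3: A[i]=22>B[j]=18 take 18, j++

i=4, j=4, merged so far=[0, 2, 3, 5, 6, 11, 14, 18]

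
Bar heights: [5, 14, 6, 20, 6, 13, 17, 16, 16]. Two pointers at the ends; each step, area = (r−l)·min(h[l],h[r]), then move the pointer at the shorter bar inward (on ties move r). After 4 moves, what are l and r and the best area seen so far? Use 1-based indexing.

l=4, r=8, best area=98

l=1 r=9: min(5,16)*8=40 best=40 *, l++
l=2 r=9: min(14,16)*7=98 best=98 *, l++
l=3 r=9: min(6,16)*6=36 best=98, l++
l=4 r=9: min(20,16)*5=80 best=98, r--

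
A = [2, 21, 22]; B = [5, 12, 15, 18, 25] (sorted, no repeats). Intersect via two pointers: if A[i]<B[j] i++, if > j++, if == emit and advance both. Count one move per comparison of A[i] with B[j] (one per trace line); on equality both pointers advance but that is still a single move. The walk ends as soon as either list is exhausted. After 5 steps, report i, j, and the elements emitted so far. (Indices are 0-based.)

i=1, j=4, emitted=[]

i=0 j=0: 2<5, i++
i=1 j=0: 21>5, j++
i=1 j=1: 21>12, j++
i=1 j=2: 21>15, j++
i=1 j=3: 21>18, j++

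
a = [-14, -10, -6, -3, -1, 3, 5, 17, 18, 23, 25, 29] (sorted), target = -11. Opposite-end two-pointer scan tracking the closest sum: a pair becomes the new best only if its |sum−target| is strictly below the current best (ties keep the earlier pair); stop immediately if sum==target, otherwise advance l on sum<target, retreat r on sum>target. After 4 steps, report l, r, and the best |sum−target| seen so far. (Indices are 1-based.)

[1,12] -14+29=15 d=26 * → r--
[1,11] -14+25=11 d=22 * → r--
[1,10] -14+23=9 d=20 * → r--
[1,9] -14+18=4 d=15 * → r--

l=1, r=8, best |Δ|=15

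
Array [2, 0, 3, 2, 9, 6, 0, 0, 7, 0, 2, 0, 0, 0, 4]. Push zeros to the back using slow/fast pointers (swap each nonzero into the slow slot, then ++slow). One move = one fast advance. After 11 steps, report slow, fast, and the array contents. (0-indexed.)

slow=7, fast=11, a=[2, 3, 2, 9, 6, 7, 2, 0, 0, 0, 0, 0, 0, 0, 4]

(s=0,f=0) a[fast]=2≠0 swap→a[0]=2 → slow++,fast++
(s=1,f=1) a[fast]=0 → fast++
(s=1,f=2) a[fast]=3≠0 swap→a[1]=3 → slow++,fast++
(s=2,f=3) a[fast]=2≠0 swap→a[2]=2 → slow++,fast++
(s=3,f=4) a[fast]=9≠0 swap→a[3]=9 → slow++,fast++
(s=4,f=5) a[fast]=6≠0 swap→a[4]=6 → slow++,fast++
(s=5,f=6) a[fast]=0 → fast++
(s=5,f=7) a[fast]=0 → fast++
(s=5,f=8) a[fast]=7≠0 swap→a[5]=7 → slow++,fast++
(s=6,f=9) a[fast]=0 → fast++
(s=6,f=10) a[fast]=2≠0 swap→a[6]=2 → slow++,fast++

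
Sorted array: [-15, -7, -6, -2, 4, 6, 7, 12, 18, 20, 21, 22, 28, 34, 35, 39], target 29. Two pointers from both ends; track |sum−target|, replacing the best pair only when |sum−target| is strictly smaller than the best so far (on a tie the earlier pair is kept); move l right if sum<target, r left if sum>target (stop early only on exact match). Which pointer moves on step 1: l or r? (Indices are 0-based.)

[0,15] -15+39=24 d=5 * → l++

l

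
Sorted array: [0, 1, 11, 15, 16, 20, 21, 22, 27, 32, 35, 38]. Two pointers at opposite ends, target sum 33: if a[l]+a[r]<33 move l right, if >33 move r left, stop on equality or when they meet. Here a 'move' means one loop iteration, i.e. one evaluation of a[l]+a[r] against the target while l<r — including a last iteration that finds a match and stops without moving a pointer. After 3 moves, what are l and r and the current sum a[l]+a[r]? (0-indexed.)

l=1, r=9, sum=33

l=0 r=11: 0+38=38 >33, r--
l=0 r=10: 0+35=35 >33, r--
l=0 r=9: 0+32=32 <33, l++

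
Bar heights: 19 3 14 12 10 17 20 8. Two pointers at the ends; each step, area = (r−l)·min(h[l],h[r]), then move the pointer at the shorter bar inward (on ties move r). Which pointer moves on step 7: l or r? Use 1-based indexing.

[1,8] min(19,8)*7=56 best=56 * → r--
[1,7] min(19,20)*6=114 best=114 * → l++
[2,7] min(3,20)*5=15 best=114 → l++
[3,7] min(14,20)*4=56 best=114 → l++
[4,7] min(12,20)*3=36 best=114 → l++
[5,7] min(10,20)*2=20 best=114 → l++
[6,7] min(17,20)*1=17 best=114 → l++

l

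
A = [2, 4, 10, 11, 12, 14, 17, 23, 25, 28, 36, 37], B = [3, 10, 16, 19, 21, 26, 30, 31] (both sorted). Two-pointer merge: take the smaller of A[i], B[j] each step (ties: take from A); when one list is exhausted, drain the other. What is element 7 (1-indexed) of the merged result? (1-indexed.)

merged[7] = 12

i=1 j=1: A[i]=2<=B[j]=3 take 2, i++
i=2 j=1: A[i]=4>B[j]=3 take 3, j++
i=2 j=2: A[i]=4<=B[j]=10 take 4, i++
i=3 j=2: A[i]=10<=B[j]=10 take 10, i++
i=4 j=2: A[i]=11>B[j]=10 take 10, j++
i=4 j=3: A[i]=11<=B[j]=16 take 11, i++
i=5 j=3: A[i]=12<=B[j]=16 take 12, i++
i=6 j=3: A[i]=14<=B[j]=16 take 14, i++
i=7 j=3: A[i]=17>B[j]=16 take 16, j++
i=7 j=4: A[i]=17<=B[j]=19 take 17, i++
i=8 j=4: A[i]=23>B[j]=19 take 19, j++
i=8 j=5: A[i]=23>B[j]=21 take 21, j++
i=8 j=6: A[i]=23<=B[j]=26 take 23, i++
i=9 j=6: A[i]=25<=B[j]=26 take 25, i++
i=10 j=6: A[i]=28>B[j]=26 take 26, j++
i=10 j=7: A[i]=28<=B[j]=30 take 28, i++
i=11 j=7: A[i]=36>B[j]=30 take 30, j++
i=11 j=8: A[i]=36>B[j]=31 take 31, j++
i=11 j=9: B done, take A[i]=36, i++
i=12 j=9: B done, take A[i]=37, i++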